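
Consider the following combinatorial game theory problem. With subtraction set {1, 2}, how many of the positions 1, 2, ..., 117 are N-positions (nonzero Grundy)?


Subtraction set S = {1, 2}, so G(n) = n mod 3.
G(n) = 0 when n is a multiple of 3.
Multiples of 3 in [1, 117]: 39
N-positions (nonzero Grundy) = 117 - 39 = 78

78


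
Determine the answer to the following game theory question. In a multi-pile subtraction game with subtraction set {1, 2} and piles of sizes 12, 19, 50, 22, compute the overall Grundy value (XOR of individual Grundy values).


Subtraction set: {1, 2}
For this subtraction set, G(n) = n mod 3 (period = max + 1 = 3).
Pile 1 (size 12): G(12) = 12 mod 3 = 0
Pile 2 (size 19): G(19) = 19 mod 3 = 1
Pile 3 (size 50): G(50) = 50 mod 3 = 2
Pile 4 (size 22): G(22) = 22 mod 3 = 1
Total Grundy value = XOR of all: 0 XOR 1 XOR 2 XOR 1 = 2

2


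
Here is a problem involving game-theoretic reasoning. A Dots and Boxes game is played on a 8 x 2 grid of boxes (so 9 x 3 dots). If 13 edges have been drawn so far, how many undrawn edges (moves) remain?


Grid: 8 x 2 boxes, i.e. 9 rows and 3 columns of dots.
Horizontal edges: (rows + 1) * cols = 9 * 2 = 18
Vertical edges: rows * (cols + 1) = 8 * 3 = 24
Total edges: 18 + 24 = 42
Edges drawn: 13
Remaining: 42 - 13 = 29

29


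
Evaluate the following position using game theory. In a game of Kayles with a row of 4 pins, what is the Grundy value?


Kayles: a move removes 1 or 2 adjacent pins from a contiguous row.
Removing pins from a row of k leaves two independent rows (a, b) with a + b = k - 1 (one pin) or a + b = k - 2 (two pins); an end removal gives a = 0.
By Sprague-Grundy, G(k) = mex{ G(a) XOR G(b) } over all these splits. G(0) = 0.
G(1): splits (0,0):0^0=0 -> mex({0}) = 1
G(2): splits (0,1):0^1=1 (0,0):0^0=0 -> mex({0, 1}) = 2
G(3): splits (0,2):0^2=2 (1,1):1^1=0 (0,1):0^1=1 -> mex({0, 1, 2}) = 3
G(4): splits (0,3):0^3=3 (1,2):1^2=3 (0,2):0^2=2 (1,1):1^1=0 -> mex({0, 2, 3}) = 1
Therefore G(4) = 1.

1


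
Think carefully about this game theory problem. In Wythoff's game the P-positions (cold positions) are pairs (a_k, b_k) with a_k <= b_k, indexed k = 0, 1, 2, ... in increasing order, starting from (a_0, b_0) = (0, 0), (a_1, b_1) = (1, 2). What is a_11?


By Wythoff's theorem, a_k = floor(k * phi) and b_k = floor(k * phi^2) = a_k + k, where phi = (1 + sqrt(5))/2 is the golden ratio.
phi = (1 + sqrt(5))/2 = 1.618034
k = 11
k * phi = 11 * 1.618034 = 17.798374
a_11 = floor(k * phi) = 17

17


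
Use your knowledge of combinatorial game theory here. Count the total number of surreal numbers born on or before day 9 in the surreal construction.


Day 0: {|} = 0 is born. Count = 1.
Day n: the number of surreal numbers born by day n is 2^(n+1) - 1.
By day 0: 2^1 - 1 = 1
By day 1: 2^2 - 1 = 3
By day 2: 2^3 - 1 = 7
By day 3: 2^4 - 1 = 15
By day 4: 2^5 - 1 = 31
By day 5: 2^6 - 1 = 63
By day 6: 2^7 - 1 = 127
By day 7: 2^8 - 1 = 255
By day 8: 2^9 - 1 = 511
By day 9: 2^10 - 1 = 1023
By day 9: 1023 surreal numbers.

1023


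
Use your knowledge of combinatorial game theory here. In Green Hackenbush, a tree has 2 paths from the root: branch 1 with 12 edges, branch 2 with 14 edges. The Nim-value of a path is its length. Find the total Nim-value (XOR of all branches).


The tree has 2 branches from the ground vertex.
In Green Hackenbush, the Nim-value of a simple path of length k is k.
Branch 1: length 12, Nim-value = 12
Branch 2: length 14, Nim-value = 14
Total Nim-value = XOR of all branch values:
0 XOR 12 = 12
12 XOR 14 = 2
Nim-value of the tree = 2

2


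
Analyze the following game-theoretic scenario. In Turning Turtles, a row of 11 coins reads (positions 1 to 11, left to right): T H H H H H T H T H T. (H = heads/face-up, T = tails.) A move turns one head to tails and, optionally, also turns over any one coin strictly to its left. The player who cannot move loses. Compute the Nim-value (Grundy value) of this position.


Coins: T H H H H H T H T H T
Key fact: a single head at position k behaves exactly like a Nim heap of size k (turning it to T and optionally flipping a coin at j < k corresponds to moving the heap from k to j, or to 0), and heads combine as a disjunctive sum (two heads at the same place would cancel, matching j XOR j = 0). So the Nim-value is the XOR of the 1-indexed positions of the heads.
Face-up positions (1-indexed): [2, 3, 4, 5, 6, 8, 10]
XOR 0 with 2: 0 XOR 2 = 2
XOR 2 with 3: 2 XOR 3 = 1
XOR 1 with 4: 1 XOR 4 = 5
XOR 5 with 5: 5 XOR 5 = 0
XOR 0 with 6: 0 XOR 6 = 6
XOR 6 with 8: 6 XOR 8 = 14
XOR 14 with 10: 14 XOR 10 = 4
Nim-value = 4

4


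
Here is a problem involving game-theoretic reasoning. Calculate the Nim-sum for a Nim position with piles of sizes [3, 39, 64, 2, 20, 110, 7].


We need the XOR (exclusive or) of all pile sizes.
After XOR-ing pile 1 (size 3): 0 XOR 3 = 3
After XOR-ing pile 2 (size 39): 3 XOR 39 = 36
After XOR-ing pile 3 (size 64): 36 XOR 64 = 100
After XOR-ing pile 4 (size 2): 100 XOR 2 = 102
After XOR-ing pile 5 (size 20): 102 XOR 20 = 114
After XOR-ing pile 6 (size 110): 114 XOR 110 = 28
After XOR-ing pile 7 (size 7): 28 XOR 7 = 27
The Nim-value of this position is 27.

27


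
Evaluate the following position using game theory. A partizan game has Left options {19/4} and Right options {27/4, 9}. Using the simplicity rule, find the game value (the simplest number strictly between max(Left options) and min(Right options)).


Left options: {19/4}, max = 19/4
Right options: {27/4, 9}, min = 27/4
All options are numbers and max(Left) < min(Right), so by the simplicity theorem the value is the simplest (earliest-born) number strictly between 19/4 and 27/4.
Integers 5 through 6 all lie strictly between 19/4 and 27/4.
Among integers, the simplest (lowest birthday = smallest |n|; 0 is born on day 0, +-n on day n) is 5.
No non-integer in the interval can be simpler: if x is a non-integer in the interval, then floor(x) or ceil(x) also lies in the interval (the interval contains an integer), and both are proper prefixes of x's sign expansion, i.e. born earlier. So the game value is 5.
Game value = 5

5


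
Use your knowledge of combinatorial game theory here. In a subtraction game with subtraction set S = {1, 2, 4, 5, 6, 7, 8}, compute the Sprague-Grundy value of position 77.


The subtraction set is S = {1, 2, 4, 5, 6, 7, 8}.
G(k) = mex{ G(k - s) : s in S, s <= k }. We compute iteratively: G(0) = 0.
G(1) = mex({0}) = 1
G(2) = mex({0, 1}) = 2
G(3) = mex({1, 2}) = 0
G(4) = mex({0, 2}) = 1
G(5) = mex({0, 1}) = 2
G(6) = mex({0, 1, 2}) = 3
G(7) = mex({0, 1, 2, 3}) = 4
G(8) = mex({0, 1, 2, 3, 4}) = 5
G(9) = mex({0, 1, 2, 4, 5}) = 3
G(10) = mex({0, 1, 2, 3, 5}) = 4
G(11) = mex({0, 1, 2, 3, 4}) = 5
G(12) = mex({1, 2, 3, 4, 5}) = 0
G(13) = mex({0, 2, 3, 4, 5}) = 1
G(14) = mex({0, 1, 3, 4, 5}) = 2
G(15) = mex({1, 2, 3, 4, 5}) = 0
G(16) = mex({0, 2, 3, 4, 5}) = 1
G(17) = mex({0, 1, 3, 4, 5}) = 2
G(18) = mex({0, 1, 2, 4, 5}) = 3
G(19) = mex({0, 1, 2, 3, 5}) = 4
Observe that G(12)..G(19) = 0, 1, 2, 0, 1, 2, 3, 4 repeats G(0)..G(7) = 0, 1, 2, 0, 1, 2, 3, 4.
For k >= max(S) = 8, G(k) is determined by the previous 8 values G(k-8)..G(k-1); a window of 8 consecutive values has recurred shifted by 12, so by induction G(k + 12) = G(k) for all k >= 0: the sequence is periodic from the start with period 12.
One period: G(0..11) = 0, 1, 2, 0, 1, 2, 3, 4, 5, 3, 4, 5.
77 mod 12 = 5, so G(77) = G(5) = 2.

2


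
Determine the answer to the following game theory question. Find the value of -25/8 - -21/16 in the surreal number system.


x = -25/8, y = -21/16
Converting to common denominator: 16
x = -50/16, y = -21/16
x - y = -25/8 - -21/16 = -29/16

-29/16


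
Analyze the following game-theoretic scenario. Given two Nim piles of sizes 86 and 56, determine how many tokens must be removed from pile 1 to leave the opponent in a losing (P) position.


Piles: 86 and 56
Current XOR: 86 XOR 56 = 110 (non-zero, so this is an N-position).
To make the XOR zero, we need to find a move that balances the piles.
For pile 1 (size 86): target = 86 XOR 110 = 56
We reduce pile 1 from 86 to 56.
Tokens removed: 86 - 56 = 30
Verification: 56 XOR 56 = 0

30


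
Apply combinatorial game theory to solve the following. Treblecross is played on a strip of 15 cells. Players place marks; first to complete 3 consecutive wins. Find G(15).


Treblecross: place X on empty cells; 3-in-a-row wins.
Playing within two cells of an existing X lets the opponent win at once, so sensible play treats the cells i-2..i+2 around each X as dead. The player left with no safe cell loses, so this is a normal-play take-away game on strips of safe cells.
Placing X at cell i (0-indexed) of a strip of k safe cells leaves independent strips of sizes max(0, i-2) and max(0, k-i-3). Hence G(k) = mex{ G(max(0,i-2)) XOR G(max(0,k-i-3)) : 0 <= i < k }, with G(0) = 0.
G(1): splits (0,0):0^0=0 -> mex({0}) = 1
G(2): splits (0,0):0^0=0 -> mex({0}) = 1
G(3): splits (0,0):0^0=0 -> mex({0}) = 1
G(4): splits (0,1):0^1=1 (0,0):0^0=0 -> mex({0, 1}) = 2
G(5): splits (0,2):0^1=1 (0,1):0^1=1 (0,0):0^0=0 -> mex({0, 1}) = 2
G(6) = mex({1}) = 0
G(7) = mex({0, 1, 2}) = 3
G(8) = mex({0, 1, 2}) = 3
G(9) = mex({0, 2}) = 1
G(10) = mex({0, 2, 3}) = 1
G(11) = mex({0, 3}) = 1
G(12) = mex({1, 3}) = 0
G(13) = mex({0, 1, 2, 3}) = 4
G(14) = mex({0, 1, 2}) = 3
G(15) = mex({0, 1, 2}) = 3
Therefore G(15) = 3.

3


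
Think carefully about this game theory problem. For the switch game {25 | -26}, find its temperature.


The game is {25 | -26}, a switch {a | b} with numbers a > b.
Cooling {a | b} by t gives {a - t | b + t}, which stops being hot when a - t = b + t, i.e. at t = (a - b)/2. So the temperature of a switch is (a - b)/2.
Temperature = (Left option - Right option) / 2
= (25 - (-26)) / 2
= 51 / 2
= 51/2

51/2


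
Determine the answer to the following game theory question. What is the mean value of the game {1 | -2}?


Game = {1 | -2}, a switch {a | b} with numbers a > b.
Its thermograph has left wall a - t and right wall b + t, which meet at t = (a - b)/2, where both equal (a + b)/2. So the mast (mean value) is at (a + b)/2.
Mean = (1 + (-2))/2 = -1/2 = -1/2

-1/2


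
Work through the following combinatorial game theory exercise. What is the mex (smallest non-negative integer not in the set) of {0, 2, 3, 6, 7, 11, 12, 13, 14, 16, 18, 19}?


Set = {0, 2, 3, 6, 7, 11, 12, 13, 14, 16, 18, 19}
0 is in the set.
1 is NOT in the set. This is the mex.
mex = 1

1


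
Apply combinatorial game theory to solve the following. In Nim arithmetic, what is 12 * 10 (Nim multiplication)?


Nim multiplication is bilinear over XOR: (u XOR v) * w = (u*w) XOR (v*w).
So we split each operand into its bit components and XOR the pairwise Nim products.
12 = 4 + 8 (as XOR of powers of 2).
10 = 2 + 8 (as XOR of powers of 2).
Using the standard Nim-product table on single bits:
  2*2 = 3,   2*4 = 8,   2*8 = 12,
  4*4 = 6,   4*8 = 11,  8*8 = 13,
and  1*x = x (identity), k*l = l*k (commutative).
Pairwise Nim products:
  4 * 2 = 8
  4 * 8 = 11
  8 * 2 = 12
  8 * 8 = 13
XOR them: 8 XOR 11 XOR 12 XOR 13 = 2.
Result: 12 * 10 = 2 (in Nim).

2


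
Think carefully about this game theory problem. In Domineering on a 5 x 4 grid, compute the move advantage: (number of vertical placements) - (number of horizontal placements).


Board is 5 x 4 (rows x cols).
Left (vertical) placements: (rows-1) * cols = 4 * 4 = 16
Right (horizontal) placements: rows * (cols-1) = 5 * 3 = 15
Advantage = Left - Right = 16 - 15 = 1

1


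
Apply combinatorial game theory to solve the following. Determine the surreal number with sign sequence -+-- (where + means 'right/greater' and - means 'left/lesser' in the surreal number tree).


Sign expansion: -+--
Rule: track bounds (lo, hi), initially (-inf, +inf). On '+', the current value becomes lo and we move to the simplest number in (value, hi): value + 1 if hi = +inf, otherwise the midpoint (value + hi)/2. On '-', the current value becomes hi and we move to value - 1 if lo = -inf, otherwise the midpoint (lo + value)/2.
Start at 0.
Step 1: sign = -, move left. Bounds: (-inf, 0). Value = -1
Step 2: sign = +, move right. Bounds: (-1, 0). Value = -1/2
Step 3: sign = -, move left. Bounds: (-1, -1/2). Value = -3/4
Step 4: sign = -, move left. Bounds: (-1, -3/4). Value = -7/8
The surreal number with sign expansion -+-- is -7/8.

-7/8


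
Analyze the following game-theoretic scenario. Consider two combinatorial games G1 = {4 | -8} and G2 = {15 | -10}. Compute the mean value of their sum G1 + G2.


G1 = {4 | -8}, G2 = {15 | -10}
Each is a switch {a | b} with numbers a > b; its mean value is (a + b)/2, and mean value is additive over game sums: m(G1 + G2) = m(G1) + m(G2).
Mean of G1 = (4 + (-8))/2 = -4/2 = -2
Mean of G2 = (15 + (-10))/2 = 5/2 = 5/2
Mean of G1 + G2 = -2 + 5/2 = 1/2

1/2


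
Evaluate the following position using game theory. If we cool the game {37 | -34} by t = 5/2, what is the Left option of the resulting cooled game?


Original game: {37 | -34} (a switch {a | b} with a > b).
Cooling by t (for t below the temperature (a - b)/2 = 71/2) taxes each move by t: {a | b} cooled by t is {a - t | b + t}.
Cooling amount: t = 5/2
Cooled Left option: 37 - 5/2 = 69/2
Cooled Right option: -34 + 5/2 = -63/2
Cooled game: {69/2 | -63/2}
Left option = 69/2

69/2


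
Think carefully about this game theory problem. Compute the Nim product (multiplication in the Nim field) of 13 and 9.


Nim multiplication is bilinear over XOR: (u XOR v) * w = (u*w) XOR (v*w).
So we split each operand into its bit components and XOR the pairwise Nim products.
13 = 1 + 4 + 8 (as XOR of powers of 2).
9 = 1 + 8 (as XOR of powers of 2).
Using the standard Nim-product table on single bits:
  2*2 = 3,   2*4 = 8,   2*8 = 12,
  4*4 = 6,   4*8 = 11,  8*8 = 13,
and  1*x = x (identity), k*l = l*k (commutative).
Pairwise Nim products:
  1 * 1 = 1
  1 * 8 = 8
  4 * 1 = 4
  4 * 8 = 11
  8 * 1 = 8
  8 * 8 = 13
XOR them: 1 XOR 8 XOR 4 XOR 11 XOR 8 XOR 13 = 3.
Result: 13 * 9 = 3 (in Nim).

3


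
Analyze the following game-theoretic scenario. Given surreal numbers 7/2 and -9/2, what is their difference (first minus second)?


x = 7/2, y = -9/2
Converting to common denominator: 2
x = 7/2, y = -9/2
x - y = 7/2 - -9/2 = 8

8


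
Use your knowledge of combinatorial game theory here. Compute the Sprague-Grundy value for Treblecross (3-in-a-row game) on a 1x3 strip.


Treblecross: place X on empty cells; 3-in-a-row wins.
Playing within two cells of an existing X lets the opponent win at once, so sensible play treats the cells i-2..i+2 around each X as dead. The player left with no safe cell loses, so this is a normal-play take-away game on strips of safe cells.
Placing X at cell i (0-indexed) of a strip of k safe cells leaves independent strips of sizes max(0, i-2) and max(0, k-i-3). Hence G(k) = mex{ G(max(0,i-2)) XOR G(max(0,k-i-3)) : 0 <= i < k }, with G(0) = 0.
G(1): splits (0,0):0^0=0 -> mex({0}) = 1
G(2): splits (0,0):0^0=0 -> mex({0}) = 1
G(3): splits (0,0):0^0=0 -> mex({0}) = 1
Therefore G(3) = 1.

1


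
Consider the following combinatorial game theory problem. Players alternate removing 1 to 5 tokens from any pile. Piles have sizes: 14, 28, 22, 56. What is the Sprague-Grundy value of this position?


Subtraction set: {1, 2, 3, 4, 5}
For this subtraction set, G(n) = n mod 6 (period = max + 1 = 6).
Pile 1 (size 14): G(14) = 14 mod 6 = 2
Pile 2 (size 28): G(28) = 28 mod 6 = 4
Pile 3 (size 22): G(22) = 22 mod 6 = 4
Pile 4 (size 56): G(56) = 56 mod 6 = 2
Total Grundy value = XOR of all: 2 XOR 4 XOR 4 XOR 2 = 0

0


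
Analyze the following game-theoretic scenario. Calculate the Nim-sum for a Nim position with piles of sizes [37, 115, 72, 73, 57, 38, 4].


We need the XOR (exclusive or) of all pile sizes.
After XOR-ing pile 1 (size 37): 0 XOR 37 = 37
After XOR-ing pile 2 (size 115): 37 XOR 115 = 86
After XOR-ing pile 3 (size 72): 86 XOR 72 = 30
After XOR-ing pile 4 (size 73): 30 XOR 73 = 87
After XOR-ing pile 5 (size 57): 87 XOR 57 = 110
After XOR-ing pile 6 (size 38): 110 XOR 38 = 72
After XOR-ing pile 7 (size 4): 72 XOR 4 = 76
The Nim-value of this position is 76.

76


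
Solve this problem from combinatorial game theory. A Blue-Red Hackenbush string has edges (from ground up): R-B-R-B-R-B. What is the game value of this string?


Edges (from ground): R-B-R-B-R-B
By Berlekamp's sign-expansion rule, a Blue-Red Hackenbush stalk has the value of the surreal number whose sign sequence is the edge sequence with B -> + and R -> -.
Sign sequence: -+-+-+
Trace the sign expansion in the surreal number tree, starting from 0:
Edge 1: R (sign -) -> bounds (-inf, 0), value = -1
Edge 2: B (sign +) -> bounds (-1, 0), value = -1/2
Edge 3: R (sign -) -> bounds (-1, -1/2), value = -3/4
Edge 4: B (sign +) -> bounds (-3/4, -1/2), value = -5/8
Edge 5: R (sign -) -> bounds (-3/4, -5/8), value = -11/16
Edge 6: B (sign +) -> bounds (-11/16, -5/8), value = -21/32
Game value = -21/32

-21/32


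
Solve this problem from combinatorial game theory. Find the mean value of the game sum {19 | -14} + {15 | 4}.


G1 = {19 | -14}, G2 = {15 | 4}
Each is a switch {a | b} with numbers a > b; its mean value is (a + b)/2, and mean value is additive over game sums: m(G1 + G2) = m(G1) + m(G2).
Mean of G1 = (19 + (-14))/2 = 5/2 = 5/2
Mean of G2 = (15 + (4))/2 = 19/2 = 19/2
Mean of G1 + G2 = 5/2 + 19/2 = 12

12


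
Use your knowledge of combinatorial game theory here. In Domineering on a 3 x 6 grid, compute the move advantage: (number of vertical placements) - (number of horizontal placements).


Board is 3 x 6 (rows x cols).
Left (vertical) placements: (rows-1) * cols = 2 * 6 = 12
Right (horizontal) placements: rows * (cols-1) = 3 * 5 = 15
Advantage = Left - Right = 12 - 15 = -3

-3


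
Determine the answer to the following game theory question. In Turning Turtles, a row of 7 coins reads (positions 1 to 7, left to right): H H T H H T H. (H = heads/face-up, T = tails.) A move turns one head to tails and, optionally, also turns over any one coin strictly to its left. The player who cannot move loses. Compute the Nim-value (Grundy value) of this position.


Coins: H H T H H T H
Key fact: a single head at position k behaves exactly like a Nim heap of size k (turning it to T and optionally flipping a coin at j < k corresponds to moving the heap from k to j, or to 0), and heads combine as a disjunctive sum (two heads at the same place would cancel, matching j XOR j = 0). So the Nim-value is the XOR of the 1-indexed positions of the heads.
Face-up positions (1-indexed): [1, 2, 4, 5, 7]
XOR 0 with 1: 0 XOR 1 = 1
XOR 1 with 2: 1 XOR 2 = 3
XOR 3 with 4: 3 XOR 4 = 7
XOR 7 with 5: 7 XOR 5 = 2
XOR 2 with 7: 2 XOR 7 = 5
Nim-value = 5

5


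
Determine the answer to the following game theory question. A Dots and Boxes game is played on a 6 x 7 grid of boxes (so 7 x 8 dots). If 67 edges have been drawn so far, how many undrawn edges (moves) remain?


Grid: 6 x 7 boxes, i.e. 7 rows and 8 columns of dots.
Horizontal edges: (rows + 1) * cols = 7 * 7 = 49
Vertical edges: rows * (cols + 1) = 6 * 8 = 48
Total edges: 49 + 48 = 97
Edges drawn: 67
Remaining: 97 - 67 = 30

30


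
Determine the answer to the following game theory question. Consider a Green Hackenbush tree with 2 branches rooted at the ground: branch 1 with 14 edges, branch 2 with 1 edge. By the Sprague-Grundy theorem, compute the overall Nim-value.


The tree has 2 branches from the ground vertex.
In Green Hackenbush, the Nim-value of a simple path of length k is k.
Branch 1: length 14, Nim-value = 14
Branch 2: length 1, Nim-value = 1
Total Nim-value = XOR of all branch values:
0 XOR 14 = 14
14 XOR 1 = 15
Nim-value of the tree = 15

15


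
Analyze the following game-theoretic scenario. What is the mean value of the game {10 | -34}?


Game = {10 | -34}, a switch {a | b} with numbers a > b.
Its thermograph has left wall a - t and right wall b + t, which meet at t = (a - b)/2, where both equal (a + b)/2. So the mast (mean value) is at (a + b)/2.
Mean = (10 + (-34))/2 = -24/2 = -12

-12


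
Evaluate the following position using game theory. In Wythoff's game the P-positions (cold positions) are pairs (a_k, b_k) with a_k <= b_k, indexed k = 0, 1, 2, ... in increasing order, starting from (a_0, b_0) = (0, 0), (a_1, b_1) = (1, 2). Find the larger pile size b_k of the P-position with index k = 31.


By Wythoff's theorem, a_k = floor(k * phi) and b_k = floor(k * phi^2) = a_k + k, where phi = (1 + sqrt(5))/2 is the golden ratio.
phi = (1 + sqrt(5))/2 = 1.618034
phi^2 = phi + 1 = 2.618034
k = 31
k * phi^2 = 31 * 2.618034 = 81.159054
b_31 = floor(k * phi^2) = 81 (check: a_31 + k = 50 + 31 = 81)

81


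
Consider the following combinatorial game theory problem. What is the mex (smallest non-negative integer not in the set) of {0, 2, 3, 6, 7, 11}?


Set = {0, 2, 3, 6, 7, 11}
0 is in the set.
1 is NOT in the set. This is the mex.
mex = 1

1


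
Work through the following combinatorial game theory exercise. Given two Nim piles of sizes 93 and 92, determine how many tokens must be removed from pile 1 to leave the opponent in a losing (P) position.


Piles: 93 and 92
Current XOR: 93 XOR 92 = 1 (non-zero, so this is an N-position).
To make the XOR zero, we need to find a move that balances the piles.
For pile 1 (size 93): target = 93 XOR 1 = 92
We reduce pile 1 from 93 to 92.
Tokens removed: 93 - 92 = 1
Verification: 92 XOR 92 = 0

1


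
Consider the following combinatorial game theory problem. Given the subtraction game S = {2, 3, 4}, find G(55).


The subtraction set is S = {2, 3, 4}.
G(k) = mex{ G(k - s) : s in S, s <= k }. We compute iteratively: G(0) = 0.
G(1) = mex({}) = 0
G(2) = mex({0}) = 1
G(3) = mex({0}) = 1
G(4) = mex({0, 1}) = 2
G(5) = mex({0, 1}) = 2
G(6) = mex({1, 2}) = 0
G(7) = mex({1, 2}) = 0
G(8) = mex({0, 2}) = 1
G(9) = mex({0, 2}) = 1
Observe that G(6)..G(9) = 0, 0, 1, 1 repeats G(0)..G(3) = 0, 0, 1, 1.
For k >= max(S) = 4, G(k) is determined by the previous 4 values G(k-4)..G(k-1); a window of 4 consecutive values has recurred shifted by 6, so by induction G(k + 6) = G(k) for all k >= 0: the sequence is periodic from the start with period 6.
One period: G(0..5) = 0, 0, 1, 1, 2, 2.
55 mod 6 = 1, so G(55) = G(1) = 0.

0


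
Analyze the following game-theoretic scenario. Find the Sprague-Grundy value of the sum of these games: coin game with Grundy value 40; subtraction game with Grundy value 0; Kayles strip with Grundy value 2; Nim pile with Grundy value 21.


By the Sprague-Grundy theorem, the Grundy value of a sum of games is the XOR of individual Grundy values.
coin game: Grundy value = 40. Running XOR: 0 XOR 40 = 40
subtraction game: Grundy value = 0. Running XOR: 40 XOR 0 = 40
Kayles strip: Grundy value = 2. Running XOR: 40 XOR 2 = 42
Nim pile: Grundy value = 21. Running XOR: 42 XOR 21 = 63
The combined Grundy value is 63.

63


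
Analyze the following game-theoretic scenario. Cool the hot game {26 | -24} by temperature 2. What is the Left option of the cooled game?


Original game: {26 | -24} (a switch {a | b} with a > b).
Cooling by t (for t below the temperature (a - b)/2 = 25) taxes each move by t: {a | b} cooled by t is {a - t | b + t}.
Cooling amount: t = 2
Cooled Left option: 26 - 2 = 24
Cooled Right option: -24 + 2 = -22
Cooled game: {24 | -22}
Left option = 24

24


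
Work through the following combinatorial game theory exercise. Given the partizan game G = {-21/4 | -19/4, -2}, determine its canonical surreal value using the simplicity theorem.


Left options: {-21/4}, max = -21/4
Right options: {-19/4, -2}, min = -19/4
All options are numbers and max(Left) < min(Right), so by the simplicity theorem the value is the simplest (earliest-born) number strictly between -21/4 and -19/4.
The only integer strictly between -21/4 and -19/4 is -5.
No non-integer in the interval can be simpler: if x is a non-integer in the interval, then floor(x) or ceil(x) also lies in the interval (the interval contains an integer), and both are proper prefixes of x's sign expansion, i.e. born earlier. So the game value is -5.
Game value = -5

-5


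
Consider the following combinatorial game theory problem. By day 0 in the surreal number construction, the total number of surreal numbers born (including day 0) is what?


Day 0: {|} = 0 is born. Count = 1.
Day n: the number of surreal numbers born by day n is 2^(n+1) - 1.
By day 0: 2^1 - 1 = 1
By day 0: 1 surreal numbers.

1


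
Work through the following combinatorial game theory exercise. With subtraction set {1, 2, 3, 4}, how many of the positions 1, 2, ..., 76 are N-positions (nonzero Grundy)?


Subtraction set S = {1, 2, 3, 4}, so G(n) = n mod 5.
G(n) = 0 when n is a multiple of 5.
Multiples of 5 in [1, 76]: 15
N-positions (nonzero Grundy) = 76 - 15 = 61

61


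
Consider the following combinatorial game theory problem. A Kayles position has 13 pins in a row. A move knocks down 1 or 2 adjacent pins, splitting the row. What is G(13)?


Kayles: a move removes 1 or 2 adjacent pins from a contiguous row.
Removing pins from a row of k leaves two independent rows (a, b) with a + b = k - 1 (one pin) or a + b = k - 2 (two pins); an end removal gives a = 0.
By Sprague-Grundy, G(k) = mex{ G(a) XOR G(b) } over all these splits. G(0) = 0.
G(1): splits (0,0):0^0=0 -> mex({0}) = 1
G(2): splits (0,1):0^1=1 (0,0):0^0=0 -> mex({0, 1}) = 2
G(3): splits (0,2):0^2=2 (1,1):1^1=0 (0,1):0^1=1 -> mex({0, 1, 2}) = 3
G(4): splits (0,3):0^3=3 (1,2):1^2=3 (0,2):0^2=2 (1,1):1^1=0 -> mex({0, 2, 3}) = 1
G(5): splits (0,4):0^1=1 (1,3):1^3=2 (2,2):2^2=0 (0,3):0^3=3 (1,2):1^2=3 -> mex({0, 1, 2, 3}) = 4
G(6) = mex({0, 1, 2, 4}) = 3
G(7) = mex({0, 1, 3, 4, 5}) = 2
G(8) = mex({0, 2, 3, 5, 6}) = 1
G(9) = mex({0, 1, 2, 3, 6, 7}) = 4
G(10) = mex({0, 1, 3, 4, 5, 7}) = 2
G(11) = mex({0, 1, 2, 3, 4, 5}) = 6
G(12) = mex({0, 1, 2, 3, 5, 6, 7}) = 4
G(13) = mex({0, 2, 3, 4, 6, 7}) = 1
Therefore G(13) = 1.

1


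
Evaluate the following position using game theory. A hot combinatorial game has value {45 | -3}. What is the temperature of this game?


The game is {45 | -3}, a switch {a | b} with numbers a > b.
Cooling {a | b} by t gives {a - t | b + t}, which stops being hot when a - t = b + t, i.e. at t = (a - b)/2. So the temperature of a switch is (a - b)/2.
Temperature = (Left option - Right option) / 2
= (45 - (-3)) / 2
= 48 / 2
= 24

24


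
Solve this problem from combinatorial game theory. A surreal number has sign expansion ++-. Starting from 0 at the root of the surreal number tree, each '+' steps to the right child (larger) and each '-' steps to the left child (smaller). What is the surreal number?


Sign expansion: ++-
Rule: track bounds (lo, hi), initially (-inf, +inf). On '+', the current value becomes lo and we move to the simplest number in (value, hi): value + 1 if hi = +inf, otherwise the midpoint (value + hi)/2. On '-', the current value becomes hi and we move to value - 1 if lo = -inf, otherwise the midpoint (lo + value)/2.
Start at 0.
Step 1: sign = +, move right. Bounds: (0, +inf). Value = 1
Step 2: sign = +, move right. Bounds: (1, +inf). Value = 2
Step 3: sign = -, move left. Bounds: (1, 2). Value = 3/2
The surreal number with sign expansion ++- is 3/2.

3/2


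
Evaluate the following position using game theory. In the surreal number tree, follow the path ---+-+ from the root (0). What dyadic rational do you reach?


Sign expansion: ---+-+
Rule: track bounds (lo, hi), initially (-inf, +inf). On '+', the current value becomes lo and we move to the simplest number in (value, hi): value + 1 if hi = +inf, otherwise the midpoint (value + hi)/2. On '-', the current value becomes hi and we move to value - 1 if lo = -inf, otherwise the midpoint (lo + value)/2.
Start at 0.
Step 1: sign = -, move left. Bounds: (-inf, 0). Value = -1
Step 2: sign = -, move left. Bounds: (-inf, -1). Value = -2
Step 3: sign = -, move left. Bounds: (-inf, -2). Value = -3
Step 4: sign = +, move right. Bounds: (-3, -2). Value = -5/2
Step 5: sign = -, move left. Bounds: (-3, -5/2). Value = -11/4
Step 6: sign = +, move right. Bounds: (-11/4, -5/2). Value = -21/8
The surreal number with sign expansion ---+-+ is -21/8.

-21/8


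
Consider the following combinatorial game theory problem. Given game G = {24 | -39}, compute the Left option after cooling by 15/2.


Original game: {24 | -39} (a switch {a | b} with a > b).
Cooling by t (for t below the temperature (a - b)/2 = 63/2) taxes each move by t: {a | b} cooled by t is {a - t | b + t}.
Cooling amount: t = 15/2
Cooled Left option: 24 - 15/2 = 33/2
Cooled Right option: -39 + 15/2 = -63/2
Cooled game: {33/2 | -63/2}
Left option = 33/2

33/2


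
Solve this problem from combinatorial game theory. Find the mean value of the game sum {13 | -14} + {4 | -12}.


G1 = {13 | -14}, G2 = {4 | -12}
Each is a switch {a | b} with numbers a > b; its mean value is (a + b)/2, and mean value is additive over game sums: m(G1 + G2) = m(G1) + m(G2).
Mean of G1 = (13 + (-14))/2 = -1/2 = -1/2
Mean of G2 = (4 + (-12))/2 = -8/2 = -4
Mean of G1 + G2 = -1/2 + -4 = -9/2

-9/2


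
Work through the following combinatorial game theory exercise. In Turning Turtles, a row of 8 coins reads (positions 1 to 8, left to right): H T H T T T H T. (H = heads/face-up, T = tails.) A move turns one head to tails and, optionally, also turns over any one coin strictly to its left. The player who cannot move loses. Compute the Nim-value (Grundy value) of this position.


Coins: H T H T T T H T
Key fact: a single head at position k behaves exactly like a Nim heap of size k (turning it to T and optionally flipping a coin at j < k corresponds to moving the heap from k to j, or to 0), and heads combine as a disjunctive sum (two heads at the same place would cancel, matching j XOR j = 0). So the Nim-value is the XOR of the 1-indexed positions of the heads.
Face-up positions (1-indexed): [1, 3, 7]
XOR 0 with 1: 0 XOR 1 = 1
XOR 1 with 3: 1 XOR 3 = 2
XOR 2 with 7: 2 XOR 7 = 5
Nim-value = 5

5


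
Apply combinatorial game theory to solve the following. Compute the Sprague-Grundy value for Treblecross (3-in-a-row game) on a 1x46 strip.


Treblecross: place X on empty cells; 3-in-a-row wins.
Playing within two cells of an existing X lets the opponent win at once, so sensible play treats the cells i-2..i+2 around each X as dead. The player left with no safe cell loses, so this is a normal-play take-away game on strips of safe cells.
Placing X at cell i (0-indexed) of a strip of k safe cells leaves independent strips of sizes max(0, i-2) and max(0, k-i-3). Hence G(k) = mex{ G(max(0,i-2)) XOR G(max(0,k-i-3)) : 0 <= i < k }, with G(0) = 0.
G(1): splits (0,0):0^0=0 -> mex({0}) = 1
G(2): splits (0,0):0^0=0 -> mex({0}) = 1
G(3): splits (0,0):0^0=0 -> mex({0}) = 1
G(4): splits (0,1):0^1=1 (0,0):0^0=0 -> mex({0, 1}) = 2
G(5): splits (0,2):0^1=1 (0,1):0^1=1 (0,0):0^0=0 -> mex({0, 1}) = 2
G(6) = mex({1}) = 0
G(7) = mex({0, 1, 2}) = 3
G(8) = mex({0, 1, 2}) = 3
G(9) = mex({0, 2}) = 1
G(10) = mex({0, 2, 3}) = 1
G(11) = mex({0, 3}) = 1
G(12) = mex({1, 3}) = 0
G(13) = mex({0, 1, 2, 3}) = 4
G(14) = mex({0, 1, 2}) = 3
G(15) = mex({0, 1, 2}) = 3
G(16) = mex({0, 1, 2, 4}) = 3
G(17) = mex({0, 1, 3, 4}) = 2
G(18) = mex({0, 1, 3, 4}) = 2
G(19) = mex({0, 1, 3, 5}) = 2
G(20) = mex({0, 1, 2, 3, 5}) = 4
G(21) = mex({0, 1, 2, 3, 5}) = 4
G(22) = mex({1, 2, 6}) = 0
G(23) = mex({0, 1, 2, 3, 4, 6}) = 5
G(24) = mex({0, 1, 2, 3, 4}) = 5
G(25) = mex({0, 1, 3, 4, 7}) = 2
G(26) = mex({0, 1, 3, 4, 5, 7}) = 2
G(27) = mex({0, 1, 3, 5}) = 2
G(28) = mex({0, 1, 2, 5}) = 3
G(29) = mex({0, 1, 2, 4, 5, 6}) = 3
G(30) = mex({1, 2, 4, 6}) = 0
G(31) = mex({0, 1, 2, 3, 4, 6}) = 5
G(32) = mex({1, 2, 3, 4, 7}) = 0
G(33) = mex({0, 3, 7}) = 1
G(34) = mex({0, 2, 3, 5, 7}) = 1
G(35) = mex({0, 2, 3, 5, 6}) = 1
G(36) = mex({0, 1, 2, 5, 6}) = 3
G(37) = mex({0, 1, 2, 4, 5, 6}) = 3
G(38) = mex({0, 1, 2, 4}) = 3
G(39) = mex({0, 1, 2, 3, 4, 7}) = 5
G(40) = mex({0, 1, 2, 3, 4, 5, 7}) = 6
G(41) = mex({0, 1, 2, 3, 5, 7}) = 4
G(42) = mex({0, 1, 2, 3, 5, 6, 7}) = 4
G(43) = mex({0, 2, 3, 5, 6}) = 1
G(44) = mex({1, 2, 3, 4, 5, 6}) = 0
G(45) = mex({0, 1, 2, 3, 4, 6, 7}) = 5
G(46) = mex({0, 1, 2, 3, 4, 7}) = 5
Therefore G(46) = 5.

5


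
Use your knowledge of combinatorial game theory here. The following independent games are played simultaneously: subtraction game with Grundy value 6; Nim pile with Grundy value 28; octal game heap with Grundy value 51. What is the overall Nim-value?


By the Sprague-Grundy theorem, the Grundy value of a sum of games is the XOR of individual Grundy values.
subtraction game: Grundy value = 6. Running XOR: 0 XOR 6 = 6
Nim pile: Grundy value = 28. Running XOR: 6 XOR 28 = 26
octal game heap: Grundy value = 51. Running XOR: 26 XOR 51 = 41
The combined Grundy value is 41.

41


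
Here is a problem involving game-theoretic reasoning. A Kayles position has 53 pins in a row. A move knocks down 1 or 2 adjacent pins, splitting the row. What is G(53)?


Kayles: a move removes 1 or 2 adjacent pins from a contiguous row.
Removing pins from a row of k leaves two independent rows (a, b) with a + b = k - 1 (one pin) or a + b = k - 2 (two pins); an end removal gives a = 0.
By Sprague-Grundy, G(k) = mex{ G(a) XOR G(b) } over all these splits. G(0) = 0.
G(1): splits (0,0):0^0=0 -> mex({0}) = 1
G(2): splits (0,1):0^1=1 (0,0):0^0=0 -> mex({0, 1}) = 2
G(3): splits (0,2):0^2=2 (1,1):1^1=0 (0,1):0^1=1 -> mex({0, 1, 2}) = 3
G(4): splits (0,3):0^3=3 (1,2):1^2=3 (0,2):0^2=2 (1,1):1^1=0 -> mex({0, 2, 3}) = 1
G(5): splits (0,4):0^1=1 (1,3):1^3=2 (2,2):2^2=0 (0,3):0^3=3 (1,2):1^2=3 -> mex({0, 1, 2, 3}) = 4
G(6) = mex({0, 1, 2, 4}) = 3
G(7) = mex({0, 1, 3, 4, 5}) = 2
G(8) = mex({0, 2, 3, 5, 6}) = 1
G(9) = mex({0, 1, 2, 3, 6, 7}) = 4
G(10) = mex({0, 1, 3, 4, 5, 7}) = 2
G(11) = mex({0, 1, 2, 3, 4, 5}) = 6
G(12) = mex({0, 1, 2, 3, 5, 6, 7}) = 4
G(13) = mex({0, 2, 3, 4, 6, 7}) = 1
G(14) = mex({0, 1, 4, 5, 6, 7}) = 2
G(15) = mex({0, 1, 2, 3, 4, 5, 6}) = 7
G(16) = mex({0, 2, 3, 5, 6, 7}) = 1
G(17) = mex({0, 1, 2, 3, 5, 6, 7}) = 4
G(18) = mex({0, 1, 2, 4, 5, 6}) = 3
G(19) = mex({0, 1, 3, 4, 5, 7}) = 2
G(20) = mex({0, 2, 3, 4, 5, 6, 7}) = 1
G(21) = mex({0, 1, 2, 3, 5, 6, 7}) = 4
G(22) = mex({0, 1, 2, 3, 4, 5, 7}) = 6
G(23) = mex({0, 1, 2, 3, 4, 5, 6}) = 7
G(24) = mex({0, 1, 2, 3, 5, 6, 7}) = 4
G(25) = mex({0, 2, 3, 4, 6, 7}) = 1
G(26) = mex({0, 1, 3, 4, 5, 6, 7}) = 2
G(27) = mex({0, 1, 2, 3, 4, 5, 6, 7}) = 8
G(28) = mex({0, 1, 2, 3, 4, 6, 7, 8}) = 5
G(29) = mex({0, 1, 2, 3, 5, 6, 7, 8, 9}) = 4
G(30) = mex({0, 1, 2, 3, 4, 5, 6, 9, 10}) = 7
G(31) = mex({0, 1, 3, 4, 5, 7, 10, 11}) = 2
G(32) = mex({0, 2, 3, 4, 5, 6, 7, 9, 11}) = 1
G(33) = mex({0, 1, 2, 3, 4, 5, 6, 7, 9, 12}) = 8
G(34) = mex({0, 1, 2, 3, 4, 5, 7, 8, 11, 12}) = 6
G(35) = mex({0, 1, 2, 3, 4, 5, 6, 8, 9, 10, 11}) = 7
G(36) = mex({0, 1, 2, 3, 5, 6, 7, 9, 10}) = 4
G(37) = mex({0, 2, 3, 4, 6, 7, 9, 10, 11, 12}) = 1
G(38) = mex({0, 1, 3, 4, 5, 6, 7, 9, 10, 11, 12}) = 2
G(39) = mex({0, 1, 2, 4, 5, 6, 7, 9, 10, 12, 14}) = 3
G(40) = mex({0, 2, 3, 4, 6, 7, 11, 12, 14}) = 1
G(41) = mex({0, 1, 2, 3, 5, 6, 7, 9, 10, 11, 12}) = 4
G(42) = mex({0, 1, 2, 3, 4, 5, 6, 9, 10}) = 7
G(43) = mex({0, 1, 3, 4, 5, 7, 9, 10, 12, 15}) = 2
G(44) = mex({0, 2, 3, 4, 5, 6, 7, 9, 10, 12, 15}) = 1
G(45) = mex({0, 1, 2, 3, 4, 5, 6, 7, 9, 10, 12, 14}) = 8
G(46) = mex({0, 1, 3, 4, 5, 7, 8, 11, 12, 14}) = 2
G(47) = mex({0, 1, 2, 3, 4, 5, 6, 8, 9, 10, 11, 12}) = 7
G(48) = mex({0, 1, 2, 3, 5, 6, 7, 9, 10}) = 4
G(49) = mex({0, 2, 3, 4, 6, 7, 9, 10, 11, 12, 15}) = 1
G(50) = mex({0, 1, 4, 5, 6, 7, 9, 11, 12, 14, 15}) = 2
G(51) = mex({0, 1, 2, 3, 4, 5, 6, 7, 9, 12, 14, 15}) = 8
G(52) = mex({0, 2, 3, 4, 5, 6, 7, 8, 11, 12, 15}) = 1
G(53) = mex({0, 1, 2, 3, 5, 6, 7, 8, 9, 10, 11, 12}) = 4
Therefore G(53) = 4.

4


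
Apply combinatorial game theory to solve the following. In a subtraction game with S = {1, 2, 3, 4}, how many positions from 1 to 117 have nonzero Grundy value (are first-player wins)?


Subtraction set S = {1, 2, 3, 4}, so G(n) = n mod 5.
G(n) = 0 when n is a multiple of 5.
Multiples of 5 in [1, 117]: 23
N-positions (nonzero Grundy) = 117 - 23 = 94

94


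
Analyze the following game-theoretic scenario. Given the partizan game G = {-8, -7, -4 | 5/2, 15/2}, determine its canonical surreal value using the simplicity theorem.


Left options: {-8, -7, -4}, max = -4
Right options: {5/2, 15/2}, min = 5/2
All options are numbers and max(Left) < min(Right), so by the simplicity theorem the value is the simplest (earliest-born) number strictly between -4 and 5/2.
Integers -3 through 2 all lie strictly between -4 and 5/2.
Among integers, the simplest (lowest birthday = smallest |n|; 0 is born on day 0, +-n on day n) is 0.
No non-integer in the interval can be simpler: if x is a non-integer in the interval, then floor(x) or ceil(x) also lies in the interval (the interval contains an integer), and both are proper prefixes of x's sign expansion, i.e. born earlier. So the game value is 0.
Game value = 0

0


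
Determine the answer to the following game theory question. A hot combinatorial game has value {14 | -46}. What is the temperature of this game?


The game is {14 | -46}, a switch {a | b} with numbers a > b.
Cooling {a | b} by t gives {a - t | b + t}, which stops being hot when a - t = b + t, i.e. at t = (a - b)/2. So the temperature of a switch is (a - b)/2.
Temperature = (Left option - Right option) / 2
= (14 - (-46)) / 2
= 60 / 2
= 30

30


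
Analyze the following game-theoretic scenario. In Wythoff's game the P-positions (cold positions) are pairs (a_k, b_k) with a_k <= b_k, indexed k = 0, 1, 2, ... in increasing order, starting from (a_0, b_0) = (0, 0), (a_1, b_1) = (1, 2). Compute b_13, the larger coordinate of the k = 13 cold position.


By Wythoff's theorem, a_k = floor(k * phi) and b_k = floor(k * phi^2) = a_k + k, where phi = (1 + sqrt(5))/2 is the golden ratio.
phi = (1 + sqrt(5))/2 = 1.618034
phi^2 = phi + 1 = 2.618034
k = 13
k * phi^2 = 13 * 2.618034 = 34.034442
b_13 = floor(k * phi^2) = 34 (check: a_13 + k = 21 + 13 = 34)

34


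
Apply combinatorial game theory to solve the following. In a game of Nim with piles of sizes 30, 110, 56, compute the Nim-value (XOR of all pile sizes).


We need the XOR (exclusive or) of all pile sizes.
After XOR-ing pile 1 (size 30): 0 XOR 30 = 30
After XOR-ing pile 2 (size 110): 30 XOR 110 = 112
After XOR-ing pile 3 (size 56): 112 XOR 56 = 72
The Nim-value of this position is 72.

72


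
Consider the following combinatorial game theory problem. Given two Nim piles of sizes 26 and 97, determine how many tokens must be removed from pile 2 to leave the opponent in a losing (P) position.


Piles: 26 and 97
Current XOR: 26 XOR 97 = 123 (non-zero, so this is an N-position).
To make the XOR zero, we need to find a move that balances the piles.
For pile 2 (size 97): target = 97 XOR 123 = 26
We reduce pile 2 from 97 to 26.
Tokens removed: 97 - 26 = 71
Verification: 26 XOR 26 = 0

71


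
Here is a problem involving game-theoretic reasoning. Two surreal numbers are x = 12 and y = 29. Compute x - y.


x = 12, y = 29
x - y = 12 - 29 = -17

-17


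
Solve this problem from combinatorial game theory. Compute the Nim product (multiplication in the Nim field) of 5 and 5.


Nim multiplication is bilinear over XOR: (u XOR v) * w = (u*w) XOR (v*w).
So we split each operand into its bit components and XOR the pairwise Nim products.
5 = 1 + 4 (as XOR of powers of 2).
5 = 1 + 4 (as XOR of powers of 2).
Using the standard Nim-product table on single bits:
  2*2 = 3,   2*4 = 8,   2*8 = 12,
  4*4 = 6,   4*8 = 11,  8*8 = 13,
and  1*x = x (identity), k*l = l*k (commutative).
Pairwise Nim products:
  1 * 1 = 1
  1 * 4 = 4
  4 * 1 = 4
  4 * 4 = 6
XOR them: 1 XOR 4 XOR 4 XOR 6 = 7.
Result: 5 * 5 = 7 (in Nim).

7


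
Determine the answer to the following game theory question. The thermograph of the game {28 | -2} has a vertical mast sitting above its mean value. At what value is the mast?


Game = {28 | -2}, a switch {a | b} with numbers a > b.
Its thermograph has left wall a - t and right wall b + t, which meet at t = (a - b)/2, where both equal (a + b)/2. So the mast (mean value) is at (a + b)/2.
Mean = (28 + (-2))/2 = 26/2 = 13

13


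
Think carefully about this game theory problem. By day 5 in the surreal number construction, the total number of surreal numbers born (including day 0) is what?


Day 0: {|} = 0 is born. Count = 1.
Day n: the number of surreal numbers born by day n is 2^(n+1) - 1.
By day 0: 2^1 - 1 = 1
By day 1: 2^2 - 1 = 3
By day 2: 2^3 - 1 = 7
By day 3: 2^4 - 1 = 15
By day 4: 2^5 - 1 = 31
By day 5: 2^6 - 1 = 63
By day 5: 63 surreal numbers.

63
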